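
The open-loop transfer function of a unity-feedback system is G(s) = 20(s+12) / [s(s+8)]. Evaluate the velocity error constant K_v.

30

System type = 1 (one pole at s=0).
K_v = lim_{s→0} s·G(s) = 20·12 / (8) = 30.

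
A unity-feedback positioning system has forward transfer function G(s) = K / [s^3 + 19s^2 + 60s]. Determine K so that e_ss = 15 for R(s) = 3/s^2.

Lowest-order denominator term is 60s, so the open loop has 1 pole at the origin → type 1 system.
K_v = lim_{s→0} s·G(s) = K / 60 = (1/60)·K.
e_ss = 3/K_v = 15 ⇒ K_v = 0.2 ⇒ K = 0.2/(1/60) = 12.

12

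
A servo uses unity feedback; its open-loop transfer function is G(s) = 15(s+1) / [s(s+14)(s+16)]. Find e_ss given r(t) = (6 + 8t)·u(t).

1792/15

G(s) has one factor of s in the denominator, so the system is type 1. By superposition:
  • 6: tracked with zero error.
  • 8t: e_ss = 8/K_v with K_v=15/224 → 1792/15.
Total e_ss = 1792/15.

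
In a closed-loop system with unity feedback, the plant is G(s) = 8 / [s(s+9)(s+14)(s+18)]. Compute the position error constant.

infinity

K_p = lim_{s→0} G(s); with 1 pole at the origin the limit diverges, so K_p = ∞.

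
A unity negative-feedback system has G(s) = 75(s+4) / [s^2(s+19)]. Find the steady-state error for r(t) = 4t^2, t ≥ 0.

Two free integrators in G(s): this is a type 2 system.
K_a = lim_{s→0} s^2·G(s) = 75·4 / (19) = 300/19.
r(t) = 4t^2 gives R(s) = 8/s^3.
e_ss = 8/K_a = 8/(300/19) = 38/75.

38/75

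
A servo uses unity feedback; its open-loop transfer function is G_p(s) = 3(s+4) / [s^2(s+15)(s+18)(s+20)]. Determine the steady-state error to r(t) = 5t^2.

Two free integrators in G_p(s): this is a type 2 system.
K_a = lim_{s→0} s^2·G_p(s) = 3·4 / (15·18·20) = 1/450.
r(t) = 5t^2 gives R(s) = 10/s^3.
e_ss = 10/K_a = 10/(1/450) = 4500.

4500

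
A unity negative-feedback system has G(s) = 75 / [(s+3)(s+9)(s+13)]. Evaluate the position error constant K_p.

25/117

No free integrators in G(s): this is a type 0 system.
K_p = lim_{s→0} G(s) = 75 / (3·9·13) = 25/117.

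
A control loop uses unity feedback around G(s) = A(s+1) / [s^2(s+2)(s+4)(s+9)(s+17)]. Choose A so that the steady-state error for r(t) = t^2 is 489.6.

5

The open loop has two poles at the origin → type 2 system.
K_a = lim_{s→0} s^2·G(s) = A·1 / (2·4·9·17) = (1/1224)·A.
e_ss = 2/K_a = 489.6 ⇒ K_a = 5/1224 ⇒ A = (5/1224)/(1/1224) = 5.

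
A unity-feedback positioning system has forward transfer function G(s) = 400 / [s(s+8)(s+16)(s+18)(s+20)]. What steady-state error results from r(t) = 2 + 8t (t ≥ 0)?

921.6

System type = 1 (one pole at s=0). Treating each term separately:
  • 2: tracked with zero error.
  • 8t: e_ss = 8/K_v with K_v=5/576 → 921.6.
Total e_ss = 921.6.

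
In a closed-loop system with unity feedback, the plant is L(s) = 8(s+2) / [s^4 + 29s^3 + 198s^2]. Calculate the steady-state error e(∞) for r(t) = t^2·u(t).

24.75

Factoring s^2 from the denominator leaves a polynomial with constant term 198, so the system is type 2.
K_a = lim_{s→0} s^2·L(s) = 8·2 / 198 = 8/99.
r(t) = t^2 gives R(s) = 2/s^3.
e_ss = 2/K_a = 2/(8/99) = 24.75.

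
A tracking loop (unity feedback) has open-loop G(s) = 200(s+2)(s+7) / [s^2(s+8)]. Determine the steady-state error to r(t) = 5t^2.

1/35

G(s) has two factors of s in the denominator, so the system is type 2.
K_a = lim_{s→0} s^2·G(s) = 200·2·7 / (8) = 350.
r(t) = 5t^2 gives R(s) = 10/s^3.
e_ss = 10/K_a = 10/350 = 1/35.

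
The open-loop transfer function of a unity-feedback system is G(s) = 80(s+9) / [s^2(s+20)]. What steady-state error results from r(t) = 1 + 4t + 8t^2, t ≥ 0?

System type = 2 (two poles at s=0). By superposition:
  • 1: tracked with zero error.
  • 4t: tracked with zero error.
  • 8t^2: e_ss = 16/K_a with K_a=36 → 4/9.
Total e_ss = 4/9.

4/9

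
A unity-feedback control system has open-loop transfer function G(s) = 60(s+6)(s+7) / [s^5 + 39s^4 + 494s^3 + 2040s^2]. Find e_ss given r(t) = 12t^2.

136/7

Factoring s^2 from the denominator leaves a polynomial with constant term 2040, so the system is type 2.
K_a = lim_{s→0} s^2·G(s) = 60·6·7 / 2040 = 21/17.
r(t) = 12t^2 gives R(s) = 24/s^3.
e_ss = 24/K_a = 24/(21/17) = 136/7.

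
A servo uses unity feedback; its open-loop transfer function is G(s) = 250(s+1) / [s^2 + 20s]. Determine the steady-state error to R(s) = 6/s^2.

0.48

Lowest-order denominator term is 20s, so the open loop has 1 pole at the origin → type 1 system.
K_v = lim_{s→0} s·G(s) = 250·1 / 20 = 12.5.
e_ss = 6/K_v = 6/12.5 = 0.48.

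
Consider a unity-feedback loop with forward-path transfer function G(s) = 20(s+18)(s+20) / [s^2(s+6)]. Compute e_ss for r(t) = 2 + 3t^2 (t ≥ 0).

0.005

The open loop has two poles at the origin → type 2 system. Taking each input component in turn:
  • 2: tracked with zero error.
  • 3t^2: e_ss = 6/K_a with K_a=1200 → 0.005.
Total e_ss = 0.005.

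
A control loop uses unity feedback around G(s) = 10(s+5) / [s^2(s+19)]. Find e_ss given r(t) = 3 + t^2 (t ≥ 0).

0.76

System type = 2 (two poles at s=0). Treating each term separately:
  • 3: tracked with zero error.
  • t^2: e_ss = 2/K_a with K_a=50/19 → 0.76.
Total e_ss = 0.76.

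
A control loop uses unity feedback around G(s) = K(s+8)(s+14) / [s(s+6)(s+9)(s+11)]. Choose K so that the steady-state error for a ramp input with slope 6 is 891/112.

4

System type = 1 (one pole at s=0).
K_v = lim_{s→0} s·G(s) = K·8·14 / (6·9·11) = (56/297)·K.
e_ss = 6/K_v = 891/112 ⇒ K_v = 224/297 ⇒ K = (224/297)/(56/297) = 4.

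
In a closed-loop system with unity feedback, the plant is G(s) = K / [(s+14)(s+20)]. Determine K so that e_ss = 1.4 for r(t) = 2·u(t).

120

System type = 0 (no poles at s=0).
K_p = lim_{s→0} G(s) = K / (14·20) = (1/280)·K.
e_ss = 2/(1 + K_p) = 1.4 ⇒ 1 + (1/280)·K = 10/7 ⇒ K = 120.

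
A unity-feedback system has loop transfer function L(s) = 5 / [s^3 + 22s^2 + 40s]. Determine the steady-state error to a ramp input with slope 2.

The denominator has no term below 40s — 1 pole at s=0, type 1.
K_v = lim_{s→0} s·L(s) = 5 / 40 = 0.125.
e_ss = 2/K_v = 2/0.125 = 16.

16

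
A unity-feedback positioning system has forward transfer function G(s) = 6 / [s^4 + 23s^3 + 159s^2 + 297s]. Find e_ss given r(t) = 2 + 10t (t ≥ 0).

Factoring s from the denominator leaves a polynomial with constant term 297, so the system is type 1. Treating each term separately:
  • 2: tracked with zero error.
  • 10t: e_ss = 10/K_v with K_v=2/99 → 495.
Total e_ss = 495.

495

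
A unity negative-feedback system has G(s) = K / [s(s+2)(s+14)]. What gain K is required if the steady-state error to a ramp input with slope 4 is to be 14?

8

The open loop has one pole at the origin → type 1 system.
K_v = lim_{s→0} s·G(s) = K / (2·14) = (1/28)·K.
e_ss = 4/K_v = 14 ⇒ K_v = 2/7 ⇒ K = (2/7)/(1/28) = 8.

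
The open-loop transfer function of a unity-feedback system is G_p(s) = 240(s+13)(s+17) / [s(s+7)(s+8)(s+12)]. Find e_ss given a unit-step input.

0

System type = 1 (one pole at s=0).
A type-1 system has K_p = ∞, so it tracks a step input with zero steady-state error.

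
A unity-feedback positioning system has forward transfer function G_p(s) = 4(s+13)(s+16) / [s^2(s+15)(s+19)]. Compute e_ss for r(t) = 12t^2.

System type = 2 (two poles at s=0).
K_a = lim_{s→0} s^2·G_p(s) = 4·13·16 / (15·19) = 832/285.
r(t) = 12t^2 gives R(s) = 24/s^3.
e_ss = 24/K_a = 24/(832/285) = 855/104.

855/104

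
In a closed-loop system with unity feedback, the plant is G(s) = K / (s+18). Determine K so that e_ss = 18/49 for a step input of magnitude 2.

System type = 0 (no poles at s=0).
K_p = lim_{s→0} G(s) = K / (18) = (1/18)·K.
e_ss = 2/(1 + K_p) = 18/49 ⇒ 1 + (1/18)·K = 49/9 ⇒ K = 80.

80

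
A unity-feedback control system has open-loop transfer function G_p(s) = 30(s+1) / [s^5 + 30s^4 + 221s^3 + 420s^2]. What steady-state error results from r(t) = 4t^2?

The denominator has no term below 420s^2 — 2 poles at s=0, type 2.
K_a = lim_{s→0} s^2·G_p(s) = 30·1 / 420 = 1/14.
r(t) = 4t^2 gives R(s) = 8/s^3.
e_ss = 8/K_a = 8/(1/14) = 112.

112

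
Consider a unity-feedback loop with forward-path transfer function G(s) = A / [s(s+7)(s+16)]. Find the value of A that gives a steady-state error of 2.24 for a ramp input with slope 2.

The open loop has one pole at the origin → type 1 system.
K_v = lim_{s→0} s·G(s) = A / (7·16) = (1/112)·A.
e_ss = 2/K_v = 2.24 ⇒ K_v = 25/28 ⇒ A = (25/28)/(1/112) = 100.

100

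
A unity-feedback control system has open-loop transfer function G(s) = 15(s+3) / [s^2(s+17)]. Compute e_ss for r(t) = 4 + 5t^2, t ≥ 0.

System type = 2 (two poles at s=0). By superposition:
  • 4: tracked with zero error.
  • 5t^2: e_ss = 10/K_a with K_a=45/17 → 34/9.
Total e_ss = 34/9.

34/9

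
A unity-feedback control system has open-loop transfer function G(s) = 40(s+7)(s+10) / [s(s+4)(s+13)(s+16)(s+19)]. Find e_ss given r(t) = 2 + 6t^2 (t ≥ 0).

infinity

One free integrator in G(s): this is a type 1 system. Treating each term separately:
  • 2: tracked with zero error.
  • 6t^2: a type-1 system cannot track it, e_ss → ∞.
The unbounded component dominates.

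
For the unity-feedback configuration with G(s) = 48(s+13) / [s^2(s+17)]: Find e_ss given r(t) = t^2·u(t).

17/312

Two free integrators in G(s): this is a type 2 system.
K_a = lim_{s→0} s^2·G(s) = 48·13 / (17) = 624/17.
r(t) = t^2 gives R(s) = 2/s^3.
e_ss = 2/K_a = 2/(624/17) = 17/312.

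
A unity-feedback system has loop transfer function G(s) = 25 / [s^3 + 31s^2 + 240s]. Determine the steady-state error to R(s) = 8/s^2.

76.8

The denominator has no term below 240s — 1 pole at s=0, type 1.
K_v = lim_{s→0} s·G(s) = 25 / 240 = 5/48.
e_ss = 8/K_v = 8/(5/48) = 76.8.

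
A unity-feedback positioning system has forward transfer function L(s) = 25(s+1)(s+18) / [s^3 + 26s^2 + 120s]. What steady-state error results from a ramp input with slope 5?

4/3

Factoring s from the denominator leaves a polynomial with constant term 120, so the system is type 1.
K_v = lim_{s→0} s·L(s) = 25·1·18 / 120 = 3.75.
e_ss = 5/K_v = 5/3.75 = 4/3.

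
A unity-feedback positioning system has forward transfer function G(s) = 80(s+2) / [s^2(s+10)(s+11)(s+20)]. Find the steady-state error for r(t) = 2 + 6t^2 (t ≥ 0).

165

The open loop has two poles at the origin → type 2 system. Taking each input component in turn:
  • 2: tracked with zero error.
  • 6t^2: e_ss = 12/K_a with K_a=4/55 → 165.
Total e_ss = 165.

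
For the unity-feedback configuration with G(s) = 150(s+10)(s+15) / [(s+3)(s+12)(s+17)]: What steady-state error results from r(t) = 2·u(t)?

No free integrators in G(s): this is a type 0 system.
K_p = lim_{s→0} G(s) = 150·10·15 / (3·12·17) = 625/17.
e_ss = 2/(1 + K_p) = 2/(642/17) = 17/321.

17/321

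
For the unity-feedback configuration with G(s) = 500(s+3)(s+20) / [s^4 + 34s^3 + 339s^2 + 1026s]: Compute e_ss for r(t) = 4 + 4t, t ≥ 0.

The denominator has no term below 1026s — 1 pole at s=0, type 1. By superposition:
  • 4: tracked with zero error.
  • 4t: e_ss = 4/K_v with K_v=5000/171 → 0.1368.
Total e_ss = 0.1368.

0.1368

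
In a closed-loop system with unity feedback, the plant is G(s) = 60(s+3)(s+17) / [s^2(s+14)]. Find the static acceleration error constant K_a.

1530/7

Two free integrators in G(s): this is a type 2 system.
K_a = lim_{s→0} s^2·G(s) = 60·3·17 / (14) = 1530/7.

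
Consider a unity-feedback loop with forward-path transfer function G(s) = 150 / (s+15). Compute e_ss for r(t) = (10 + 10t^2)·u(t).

infinity

The open loop has no poles at the origin → type 0 system. By superposition:
  • 10: e_ss = 10/(1+K_p) with K_p=10 → 10/11.
  • 10t^2: a type-0 system cannot track it, e_ss → ∞.
The unbounded component dominates.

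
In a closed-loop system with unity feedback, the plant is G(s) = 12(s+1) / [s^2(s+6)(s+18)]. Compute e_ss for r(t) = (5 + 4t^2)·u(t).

G(s) has two factors of s in the denominator, so the system is type 2. By superposition:
  • 5: tracked with zero error.
  • 4t^2: e_ss = 8/K_a with K_a=1/9 → 72.
Total e_ss = 72.

72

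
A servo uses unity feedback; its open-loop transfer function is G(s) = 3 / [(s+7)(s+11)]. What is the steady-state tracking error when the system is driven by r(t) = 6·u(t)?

5.775

System type = 0 (no poles at s=0).
K_p = lim_{s→0} G(s) = 3 / (7·11) = 3/77.
e_ss = 6/(1 + K_p) = 6/(80/77) = 5.775.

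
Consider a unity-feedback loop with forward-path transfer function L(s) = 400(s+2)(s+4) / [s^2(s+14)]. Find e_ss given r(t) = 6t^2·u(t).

0.0525

System type = 2 (two poles at s=0).
K_a = lim_{s→0} s^2·L(s) = 400·2·4 / (14) = 1600/7.
r(t) = 6t^2 gives R(s) = 12/s^3.
e_ss = 12/K_a = 12/(1600/7) = 0.0525.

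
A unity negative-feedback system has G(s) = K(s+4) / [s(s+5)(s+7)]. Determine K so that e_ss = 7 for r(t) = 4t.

5

System type = 1 (one pole at s=0).
K_v = lim_{s→0} s·G(s) = K·4 / (5·7) = (4/35)·K.
e_ss = 4/K_v = 7 ⇒ K_v = 4/7 ⇒ K = (4/7)/(4/35) = 5.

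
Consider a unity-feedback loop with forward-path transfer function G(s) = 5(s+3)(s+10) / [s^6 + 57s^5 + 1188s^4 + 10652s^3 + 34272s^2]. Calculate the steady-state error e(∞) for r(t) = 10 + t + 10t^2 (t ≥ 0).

4569.6

The denominator has no term below 34272s^2 — 2 poles at s=0, type 2. By superposition:
  • 10: tracked with zero error.
  • t: tracked with zero error.
  • 10t^2: e_ss = 20/K_a with K_a=25/5712 → 4569.6.
Total e_ss = 4569.6.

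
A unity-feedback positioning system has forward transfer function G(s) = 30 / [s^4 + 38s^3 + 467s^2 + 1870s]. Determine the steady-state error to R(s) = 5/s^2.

935/3

Factoring s from the denominator leaves a polynomial with constant term 1870, so the system is type 1.
K_v = lim_{s→0} s·G(s) = 30 / 1870 = 3/187.
e_ss = 5/K_v = 5/(3/187) = 935/3.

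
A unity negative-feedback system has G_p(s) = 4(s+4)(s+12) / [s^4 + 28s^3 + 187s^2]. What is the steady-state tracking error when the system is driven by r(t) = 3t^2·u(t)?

187/32

Lowest-order denominator term is 187s^2, so the open loop has 2 poles at the origin → type 2 system.
K_a = lim_{s→0} s^2·G_p(s) = 4·4·12 / 187 = 192/187.
r(t) = 3t^2 gives R(s) = 6/s^3.
e_ss = 6/K_a = 6/(192/187) = 187/32.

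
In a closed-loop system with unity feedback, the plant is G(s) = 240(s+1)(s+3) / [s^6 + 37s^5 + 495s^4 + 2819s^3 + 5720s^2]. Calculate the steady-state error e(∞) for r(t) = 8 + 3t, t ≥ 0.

0

Factoring s^2 from the denominator leaves a polynomial with constant term 5720, so the system is type 2. By superposition:
  • 8: tracked with zero error.
  • 3t: tracked with zero error.
Total e_ss = 0.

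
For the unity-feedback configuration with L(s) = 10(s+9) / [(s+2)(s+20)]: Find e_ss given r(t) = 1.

4/13

L(s) has no factors of s in the denominator, so the system is type 0.
K_p = lim_{s→0} L(s) = 10·9 / (2·20) = 2.25.
e_ss = 1/(1 + K_p) = 1/3.25 = 4/13.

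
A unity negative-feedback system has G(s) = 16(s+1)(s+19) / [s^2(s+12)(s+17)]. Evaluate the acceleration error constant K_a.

76/51

System type = 2 (two poles at s=0).
K_a = lim_{s→0} s^2·G(s) = 16·1·19 / (12·17) = 76/51.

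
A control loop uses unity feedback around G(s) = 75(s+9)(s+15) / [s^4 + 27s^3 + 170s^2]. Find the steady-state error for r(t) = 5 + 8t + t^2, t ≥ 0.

68/2025

The denominator has no term below 170s^2 — 2 poles at s=0, type 2. Taking each input component in turn:
  • 5: tracked with zero error.
  • 8t: tracked with zero error.
  • t^2: e_ss = 2/K_a with K_a=2025/34 → 68/2025.
Total e_ss = 68/2025.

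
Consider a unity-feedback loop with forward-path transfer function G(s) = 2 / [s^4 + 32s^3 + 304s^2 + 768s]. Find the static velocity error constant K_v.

1/384

Factoring s from the denominator leaves a polynomial with constant term 768, so the system is type 1.
K_v = lim_{s→0} s·G(s) = 2 / 768 = 1/384.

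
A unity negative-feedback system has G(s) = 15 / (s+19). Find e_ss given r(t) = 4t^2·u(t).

infinity

System type = 0 (no poles at s=0).
For a type-0 system K_a = 0, so e_ss to a parabolic input is unbounded.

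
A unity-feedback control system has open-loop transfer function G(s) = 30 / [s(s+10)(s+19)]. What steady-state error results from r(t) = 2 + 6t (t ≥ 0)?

System type = 1 (one pole at s=0). Taking each input component in turn:
  • 2: tracked with zero error.
  • 6t: e_ss = 6/K_v with K_v=3/19 → 38.
Total e_ss = 38.

38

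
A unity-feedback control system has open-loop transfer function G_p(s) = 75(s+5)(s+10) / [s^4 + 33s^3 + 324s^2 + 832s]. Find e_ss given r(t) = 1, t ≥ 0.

Lowest-order denominator term is 832s, so the open loop has 1 pole at the origin → type 1 system.
K_p = ∞ for a type-1 system; e_ss to a step is zero.

0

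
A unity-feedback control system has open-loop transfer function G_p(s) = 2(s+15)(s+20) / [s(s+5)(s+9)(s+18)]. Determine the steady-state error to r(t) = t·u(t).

1.35

One free integrator in G_p(s): this is a type 1 system.
K_v = lim_{s→0} s·G_p(s) = 2·15·20 / (5·9·18) = 20/27.
e_ss = 1/K_v = 1/(20/27) = 1.35.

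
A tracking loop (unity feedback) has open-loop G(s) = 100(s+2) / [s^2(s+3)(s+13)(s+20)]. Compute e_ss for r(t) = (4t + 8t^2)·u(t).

62.4

Two free integrators in G(s): this is a type 2 system. By superposition:
  • 4t: tracked with zero error.
  • 8t^2: e_ss = 16/K_a with K_a=10/39 → 62.4.
Total e_ss = 62.4.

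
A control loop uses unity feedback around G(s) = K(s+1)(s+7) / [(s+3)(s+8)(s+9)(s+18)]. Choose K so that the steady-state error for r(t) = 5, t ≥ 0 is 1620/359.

60

G(s) has no factors of s in the denominator, so the system is type 0.
K_p = lim_{s→0} G(s) = K·1·7 / (3·8·9·18) = (7/3888)·K.
e_ss = 5/(1 + K_p) = 1620/359 ⇒ 1 + (7/3888)·K = 359/324 ⇒ K = 60.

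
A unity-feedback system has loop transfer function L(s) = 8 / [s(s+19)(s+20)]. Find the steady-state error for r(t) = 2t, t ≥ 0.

95

The open loop has one pole at the origin → type 1 system.
K_v = lim_{s→0} s·L(s) = 8 / (19·20) = 2/95.
e_ss = 2/K_v = 2/(2/95) = 95.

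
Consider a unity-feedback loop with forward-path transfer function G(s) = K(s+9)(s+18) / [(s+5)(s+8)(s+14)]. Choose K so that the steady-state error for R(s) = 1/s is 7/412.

200

The open loop has no poles at the origin → type 0 system.
K_p = lim_{s→0} G(s) = K·9·18 / (5·8·14) = (81/280)·K.
e_ss = 1/(1 + K_p) = 7/412 ⇒ 1 + (81/280)·K = 412/7 ⇒ K = 200.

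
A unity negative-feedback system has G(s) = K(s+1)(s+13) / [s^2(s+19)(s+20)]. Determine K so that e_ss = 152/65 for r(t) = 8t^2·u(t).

200

G(s) has two factors of s in the denominator, so the system is type 2.
K_a = lim_{s→0} s^2·G(s) = K·1·13 / (19·20) = (13/380)·K.
e_ss = 16/K_a = 152/65 ⇒ K_a = 130/19 ⇒ K = (130/19)/(13/380) = 200.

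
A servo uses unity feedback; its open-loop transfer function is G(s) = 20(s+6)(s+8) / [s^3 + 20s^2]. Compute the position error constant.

infinity

K_p = lim_{s→0} G(s); with 2 poles at the origin the limit diverges, so K_p = ∞.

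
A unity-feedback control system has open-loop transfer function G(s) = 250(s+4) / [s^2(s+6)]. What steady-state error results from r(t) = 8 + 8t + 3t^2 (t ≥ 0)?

The open loop has two poles at the origin → type 2 system. Taking each input component in turn:
  • 8: tracked with zero error.
  • 8t: tracked with zero error.
  • 3t^2: e_ss = 6/K_a with K_a=500/3 → 0.036.
Total e_ss = 0.036.

0.036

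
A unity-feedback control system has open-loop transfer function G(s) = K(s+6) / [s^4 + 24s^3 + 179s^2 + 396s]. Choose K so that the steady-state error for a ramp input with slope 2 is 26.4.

5

The denominator has no term below 396s — 1 pole at s=0, type 1.
K_v = lim_{s→0} s·G(s) = K·6 / 396 = (1/66)·K.
e_ss = 2/K_v = 26.4 ⇒ K_v = 5/66 ⇒ K = (5/66)/(1/66) = 5.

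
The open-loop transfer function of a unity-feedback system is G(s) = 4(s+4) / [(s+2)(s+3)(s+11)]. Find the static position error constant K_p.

The open loop has no poles at the origin → type 0 system.
K_p = lim_{s→0} G(s) = 4·4 / (2·3·11) = 8/33.

8/33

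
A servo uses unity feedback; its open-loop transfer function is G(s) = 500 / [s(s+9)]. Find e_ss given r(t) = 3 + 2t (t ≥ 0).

0.036

System type = 1 (one pole at s=0). Treating each term separately:
  • 3: tracked with zero error.
  • 2t: e_ss = 2/K_v with K_v=500/9 → 0.036.
Total e_ss = 0.036.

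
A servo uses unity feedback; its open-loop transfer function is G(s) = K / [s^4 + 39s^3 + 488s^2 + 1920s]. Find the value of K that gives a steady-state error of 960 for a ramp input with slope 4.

8

The denominator has no term below 1920s — 1 pole at s=0, type 1.
K_v = lim_{s→0} s·G(s) = K / 1920 = (1/1920)·K.
e_ss = 4/K_v = 960 ⇒ K_v = 1/240 ⇒ K = (1/240)/(1/1920) = 8.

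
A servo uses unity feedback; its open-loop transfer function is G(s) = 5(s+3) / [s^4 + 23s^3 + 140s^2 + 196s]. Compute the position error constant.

infinity

K_p = lim_{s→0} G(s); with 1 pole at the origin the limit diverges, so K_p = ∞.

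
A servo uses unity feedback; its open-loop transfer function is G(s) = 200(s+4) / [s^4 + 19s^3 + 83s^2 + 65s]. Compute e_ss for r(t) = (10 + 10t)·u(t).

0.8125

Factoring s from the denominator leaves a polynomial with constant term 65, so the system is type 1. By superposition:
  • 10: tracked with zero error.
  • 10t: e_ss = 10/K_v with K_v=160/13 → 0.8125.
Total e_ss = 0.8125.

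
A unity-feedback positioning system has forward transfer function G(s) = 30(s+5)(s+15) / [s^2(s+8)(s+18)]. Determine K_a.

15.625

System type = 2 (two poles at s=0).
K_a = lim_{s→0} s^2·G(s) = 30·5·15 / (8·18) = 15.625.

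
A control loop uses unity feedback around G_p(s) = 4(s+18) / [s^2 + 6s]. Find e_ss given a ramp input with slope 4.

1/3

The denominator has no term below 6s — 1 pole at s=0, type 1.
K_v = lim_{s→0} s·G_p(s) = 4·18 / 6 = 12.
e_ss = 4/K_v = 4/12 = 1/3.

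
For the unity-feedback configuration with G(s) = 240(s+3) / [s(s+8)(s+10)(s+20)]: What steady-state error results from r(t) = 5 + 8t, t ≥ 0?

160/9

The open loop has one pole at the origin → type 1 system. Taking each input component in turn:
  • 5: tracked with zero error.
  • 8t: e_ss = 8/K_v with K_v=0.45 → 160/9.
Total e_ss = 160/9.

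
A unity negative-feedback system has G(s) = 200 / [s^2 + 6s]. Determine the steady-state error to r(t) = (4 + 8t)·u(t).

Factoring s from the denominator leaves a polynomial with constant term 6, so the system is type 1. By superposition:
  • 4: tracked with zero error.
  • 8t: e_ss = 8/K_v with K_v=100/3 → 0.24.
Total e_ss = 0.24.

0.24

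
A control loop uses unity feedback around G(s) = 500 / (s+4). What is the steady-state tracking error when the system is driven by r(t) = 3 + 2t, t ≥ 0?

System type = 0 (no poles at s=0). Taking each input component in turn:
  • 3: e_ss = 3/(1+K_p) with K_p=125 → 1/42.
  • 2t: a type-0 system cannot track it, e_ss → ∞.
The unbounded component dominates.

infinity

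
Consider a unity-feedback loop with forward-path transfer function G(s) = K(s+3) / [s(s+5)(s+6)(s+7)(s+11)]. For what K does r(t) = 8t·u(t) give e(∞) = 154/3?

120

G(s) has one factor of s in the denominator, so the system is type 1.
K_v = lim_{s→0} s·G(s) = K·3 / (5·6·7·11) = (1/770)·K.
e_ss = 8/K_v = 154/3 ⇒ K_v = 12/77 ⇒ K = (12/77)/(1/770) = 120.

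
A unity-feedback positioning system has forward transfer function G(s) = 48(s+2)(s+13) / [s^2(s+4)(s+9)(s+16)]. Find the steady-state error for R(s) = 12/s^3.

G(s) has two factors of s in the denominator, so the system is type 2.
K_a = lim_{s→0} s^2·G(s) = 48·2·13 / (4·9·16) = 13/6.
r(t) = 6t^2 gives R(s) = 12/s^3.
e_ss = 12/K_a = 12/(13/6) = 72/13.

72/13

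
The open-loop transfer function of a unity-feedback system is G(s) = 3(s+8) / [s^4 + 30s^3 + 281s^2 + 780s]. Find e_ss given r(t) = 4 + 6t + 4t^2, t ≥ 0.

The denominator has no term below 780s — 1 pole at s=0, type 1. Treating each term separately:
  • 4: tracked with zero error.
  • 6t: e_ss = 6/K_v with K_v=2/65 → 195.
  • 4t^2: a type-1 system cannot track it, e_ss → ∞.
The unbounded component dominates.

infinity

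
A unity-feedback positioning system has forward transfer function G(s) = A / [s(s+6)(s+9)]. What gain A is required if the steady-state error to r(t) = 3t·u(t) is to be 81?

The open loop has one pole at the origin → type 1 system.
K_v = lim_{s→0} s·G(s) = A / (6·9) = (1/54)·A.
e_ss = 3/K_v = 81 ⇒ K_v = 1/27 ⇒ A = (1/27)/(1/54) = 2.

2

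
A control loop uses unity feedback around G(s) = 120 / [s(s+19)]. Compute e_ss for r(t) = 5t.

19/24

System type = 1 (one pole at s=0).
K_v = lim_{s→0} s·G(s) = 120 / (19) = 120/19.
e_ss = 5/K_v = 5/(120/19) = 19/24.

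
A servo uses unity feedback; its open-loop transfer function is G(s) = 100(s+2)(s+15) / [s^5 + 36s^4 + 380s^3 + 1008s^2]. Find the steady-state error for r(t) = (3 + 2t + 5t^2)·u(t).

3.36

Factoring s^2 from the denominator leaves a polynomial with constant term 1008, so the system is type 2. Treating each term separately:
  • 3: tracked with zero error.
  • 2t: tracked with zero error.
  • 5t^2: e_ss = 10/K_a with K_a=125/42 → 3.36.
Total e_ss = 3.36.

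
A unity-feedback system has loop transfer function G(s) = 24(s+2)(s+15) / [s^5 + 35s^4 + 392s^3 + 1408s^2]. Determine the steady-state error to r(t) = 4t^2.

Lowest-order denominator term is 1408s^2, so the open loop has 2 poles at the origin → type 2 system.
K_a = lim_{s→0} s^2·G(s) = 24·2·15 / 1408 = 45/88.
r(t) = 4t^2 gives R(s) = 8/s^3.
e_ss = 8/K_a = 8/(45/88) = 704/45.

704/45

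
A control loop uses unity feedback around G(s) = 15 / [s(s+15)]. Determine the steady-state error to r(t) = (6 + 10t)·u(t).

One free integrator in G(s): this is a type 1 system. Taking each input component in turn:
  • 6: tracked with zero error.
  • 10t: e_ss = 10/K_v with K_v=1 → 10.
Total e_ss = 10.

10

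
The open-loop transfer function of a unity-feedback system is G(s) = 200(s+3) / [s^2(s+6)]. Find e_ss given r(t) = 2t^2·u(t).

System type = 2 (two poles at s=0).
K_a = lim_{s→0} s^2·G(s) = 200·3 / (6) = 100.
r(t) = 2t^2 gives R(s) = 4/s^3.
e_ss = 4/K_a = 4/100 = 0.04.

0.04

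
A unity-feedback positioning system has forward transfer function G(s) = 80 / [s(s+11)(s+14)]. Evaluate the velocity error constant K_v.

The open loop has one pole at the origin → type 1 system.
K_v = lim_{s→0} s·G(s) = 80 / (11·14) = 40/77.

40/77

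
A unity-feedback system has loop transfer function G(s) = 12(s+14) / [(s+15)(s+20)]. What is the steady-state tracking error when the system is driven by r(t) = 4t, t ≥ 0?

infinity

No free integrators in G(s): this is a type 0 system.
K_v = lim_{s→0} s·G(s) = 0; the steady-state error to this ramp input grows without bound.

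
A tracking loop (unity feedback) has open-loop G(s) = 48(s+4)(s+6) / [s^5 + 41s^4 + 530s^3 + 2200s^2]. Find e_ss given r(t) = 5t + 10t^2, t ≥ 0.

1375/36

Lowest-order denominator term is 2200s^2, so the open loop has 2 poles at the origin → type 2 system. By superposition:
  • 5t: tracked with zero error.
  • 10t^2: e_ss = 20/K_a with K_a=144/275 → 1375/36.
Total e_ss = 1375/36.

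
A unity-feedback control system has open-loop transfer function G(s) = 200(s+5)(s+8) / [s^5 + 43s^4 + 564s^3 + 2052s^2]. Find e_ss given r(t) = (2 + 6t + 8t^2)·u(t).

4.104

Factoring s^2 from the denominator leaves a polynomial with constant term 2052, so the system is type 2. By superposition:
  • 2: tracked with zero error.
  • 6t: tracked with zero error.
  • 8t^2: e_ss = 16/K_a with K_a=2000/513 → 4.104.
Total e_ss = 4.104.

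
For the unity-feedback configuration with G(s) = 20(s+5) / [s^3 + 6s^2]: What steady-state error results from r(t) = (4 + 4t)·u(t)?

0

Factoring s^2 from the denominator leaves a polynomial with constant term 6, so the system is type 2. By superposition:
  • 4: tracked with zero error.
  • 4t: tracked with zero error.
Total e_ss = 0.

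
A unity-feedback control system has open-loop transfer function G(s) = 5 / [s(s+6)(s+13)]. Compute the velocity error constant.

System type = 1 (one pole at s=0).
K_v = lim_{s→0} s·G(s) = 5 / (6·13) = 5/78.

5/78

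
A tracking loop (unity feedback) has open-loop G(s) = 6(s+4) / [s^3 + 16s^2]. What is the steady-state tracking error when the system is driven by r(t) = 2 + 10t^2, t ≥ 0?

Factoring s^2 from the denominator leaves a polynomial with constant term 16, so the system is type 2. Taking each input component in turn:
  • 2: tracked with zero error.
  • 10t^2: e_ss = 20/K_a with K_a=1.5 → 40/3.
Total e_ss = 40/3.

40/3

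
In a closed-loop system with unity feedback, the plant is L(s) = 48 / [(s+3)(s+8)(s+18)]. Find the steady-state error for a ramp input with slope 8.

No free integrators in L(s): this is a type 0 system.
K_v = lim_{s→0} s·L(s) = 0; the steady-state error to this ramp input grows without bound.

infinity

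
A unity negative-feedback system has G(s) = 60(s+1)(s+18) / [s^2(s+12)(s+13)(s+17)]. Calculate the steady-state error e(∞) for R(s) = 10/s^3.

221/9

System type = 2 (two poles at s=0).
K_a = lim_{s→0} s^2·G(s) = 60·1·18 / (12·13·17) = 90/221.
r(t) = 5t^2 gives R(s) = 10/s^3.
e_ss = 10/K_a = 10/(90/221) = 221/9.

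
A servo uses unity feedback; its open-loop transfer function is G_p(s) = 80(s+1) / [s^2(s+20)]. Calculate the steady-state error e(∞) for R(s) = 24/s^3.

6

Two free integrators in G_p(s): this is a type 2 system.
K_a = lim_{s→0} s^2·G_p(s) = 80·1 / (20) = 4.
r(t) = 12t^2 gives R(s) = 24/s^3.
e_ss = 24/K_a = 24/4 = 6.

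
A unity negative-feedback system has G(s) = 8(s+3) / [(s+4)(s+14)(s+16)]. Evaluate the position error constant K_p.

3/112

No free integrators in G(s): this is a type 0 system.
K_p = lim_{s→0} G(s) = 8·3 / (4·14·16) = 3/112.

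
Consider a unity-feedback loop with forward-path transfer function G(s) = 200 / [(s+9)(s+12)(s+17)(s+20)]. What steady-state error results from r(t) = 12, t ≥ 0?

11016/923

The open loop has no poles at the origin → type 0 system.
K_p = lim_{s→0} G(s) = 200 / (9·12·17·20) = 5/918.
e_ss = 12/(1 + K_p) = 12/(923/918) = 11016/923.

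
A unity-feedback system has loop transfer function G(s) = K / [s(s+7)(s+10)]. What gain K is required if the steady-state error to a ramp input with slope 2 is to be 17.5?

8

System type = 1 (one pole at s=0).
K_v = lim_{s→0} s·G(s) = K / (7·10) = (1/70)·K.
e_ss = 2/K_v = 17.5 ⇒ K_v = 4/35 ⇒ K = (4/35)/(1/70) = 8.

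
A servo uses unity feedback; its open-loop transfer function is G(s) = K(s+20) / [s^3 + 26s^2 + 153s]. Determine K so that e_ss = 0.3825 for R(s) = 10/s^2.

200

The denominator has no term below 153s — 1 pole at s=0, type 1.
K_v = lim_{s→0} s·G(s) = K·20 / 153 = (20/153)·K.
e_ss = 10/K_v = 0.3825 ⇒ K_v = 4000/153 ⇒ K = (4000/153)/(20/153) = 200.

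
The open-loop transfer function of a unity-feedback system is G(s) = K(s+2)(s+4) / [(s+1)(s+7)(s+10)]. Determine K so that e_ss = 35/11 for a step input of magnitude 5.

5

No free integrators in G(s): this is a type 0 system.
K_p = lim_{s→0} G(s) = K·2·4 / (1·7·10) = (4/35)·K.
e_ss = 5/(1 + K_p) = 35/11 ⇒ 1 + (4/35)·K = 11/7 ⇒ K = 5.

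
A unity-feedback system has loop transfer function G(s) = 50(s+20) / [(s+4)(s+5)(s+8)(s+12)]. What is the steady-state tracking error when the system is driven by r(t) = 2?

96/73

G(s) has no factors of s in the denominator, so the system is type 0.
K_p = lim_{s→0} G(s) = 50·20 / (4·5·8·12) = 25/48.
e_ss = 2/(1 + K_p) = 2/(73/48) = 96/73.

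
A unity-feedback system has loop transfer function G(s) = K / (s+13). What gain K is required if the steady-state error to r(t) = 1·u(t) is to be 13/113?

100

System type = 0 (no poles at s=0).
K_p = lim_{s→0} G(s) = K / (13) = (1/13)·K.
e_ss = 1/(1 + K_p) = 13/113 ⇒ 1 + (1/13)·K = 113/13 ⇒ K = 100.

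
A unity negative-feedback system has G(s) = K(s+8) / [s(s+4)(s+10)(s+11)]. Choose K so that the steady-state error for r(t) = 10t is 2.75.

200

One free integrator in G(s): this is a type 1 system.
K_v = lim_{s→0} s·G(s) = K·8 / (4·10·11) = (1/55)·K.
e_ss = 10/K_v = 2.75 ⇒ K_v = 40/11 ⇒ K = (40/11)/(1/55) = 200.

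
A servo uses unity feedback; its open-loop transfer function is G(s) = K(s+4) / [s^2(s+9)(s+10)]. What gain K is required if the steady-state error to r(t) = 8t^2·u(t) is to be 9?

Two free integrators in G(s): this is a type 2 system.
K_a = lim_{s→0} s^2·G(s) = K·4 / (9·10) = (2/45)·K.
e_ss = 16/K_a = 9 ⇒ K_a = 16/9 ⇒ K = (16/9)/(2/45) = 40.

40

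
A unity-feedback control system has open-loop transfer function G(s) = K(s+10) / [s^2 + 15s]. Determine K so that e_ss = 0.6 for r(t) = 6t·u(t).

15

The denominator has no term below 15s — 1 pole at s=0, type 1.
K_v = lim_{s→0} s·G(s) = K·10 / 15 = (2/3)·K.
e_ss = 6/K_v = 0.6 ⇒ K_v = 10 ⇒ K = 10/(2/3) = 15.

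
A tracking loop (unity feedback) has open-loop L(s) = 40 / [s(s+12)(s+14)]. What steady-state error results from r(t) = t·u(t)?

One free integrator in L(s): this is a type 1 system.
K_v = lim_{s→0} s·L(s) = 40 / (12·14) = 5/21.
e_ss = 1/K_v = 1/(5/21) = 4.2.

4.2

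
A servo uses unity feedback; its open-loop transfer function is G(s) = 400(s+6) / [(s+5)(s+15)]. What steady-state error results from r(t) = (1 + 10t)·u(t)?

System type = 0 (no poles at s=0). By superposition:
  • 1: e_ss = 1/(1+K_p) with K_p=32 → 1/33.
  • 10t: a type-0 system cannot track it, e_ss → ∞.
The unbounded component dominates.

infinity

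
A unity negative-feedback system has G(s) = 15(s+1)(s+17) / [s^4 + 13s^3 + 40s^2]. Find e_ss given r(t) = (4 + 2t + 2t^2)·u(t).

32/51

Factoring s^2 from the denominator leaves a polynomial with constant term 40, so the system is type 2. Treating each term separately:
  • 4: tracked with zero error.
  • 2t: tracked with zero error.
  • 2t^2: e_ss = 4/K_a with K_a=6.375 → 32/51.
Total e_ss = 32/51.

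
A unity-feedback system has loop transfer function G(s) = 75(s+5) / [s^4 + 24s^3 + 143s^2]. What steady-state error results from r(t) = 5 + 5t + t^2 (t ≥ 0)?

Lowest-order denominator term is 143s^2, so the open loop has 2 poles at the origin → type 2 system. By superposition:
  • 5: tracked with zero error.
  • 5t: tracked with zero error.
  • t^2: e_ss = 2/K_a with K_a=375/143 → 286/375.
Total e_ss = 286/375.

286/375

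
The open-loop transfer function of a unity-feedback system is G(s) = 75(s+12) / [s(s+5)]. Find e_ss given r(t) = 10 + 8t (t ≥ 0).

G(s) has one factor of s in the denominator, so the system is type 1. Taking each input component in turn:
  • 10: tracked with zero error.
  • 8t: e_ss = 8/K_v with K_v=180 → 2/45.
Total e_ss = 2/45.

2/45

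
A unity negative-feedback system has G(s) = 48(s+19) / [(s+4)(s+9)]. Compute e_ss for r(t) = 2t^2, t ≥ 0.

infinity

G(s) has no factors of s in the denominator, so the system is type 0.
For a type-0 system K_a = 0, so e_ss to a parabolic input is unbounded.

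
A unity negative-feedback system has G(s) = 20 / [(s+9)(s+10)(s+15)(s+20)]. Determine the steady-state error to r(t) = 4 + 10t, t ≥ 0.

System type = 0 (no poles at s=0). Treating each term separately:
  • 4: e_ss = 4/(1+K_p) with K_p=1/1350 → 5400/1351.
  • 10t: a type-0 system cannot track it, e_ss → ∞.
The unbounded component dominates.

infinity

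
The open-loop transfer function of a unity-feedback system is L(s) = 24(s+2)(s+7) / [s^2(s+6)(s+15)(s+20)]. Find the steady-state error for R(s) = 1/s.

The open loop has two poles at the origin → type 2 system.
A type-2 system has K_p = ∞, so it tracks a step input with zero steady-state error.

0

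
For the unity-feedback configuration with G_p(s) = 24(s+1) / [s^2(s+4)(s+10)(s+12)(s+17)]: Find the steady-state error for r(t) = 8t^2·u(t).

System type = 2 (two poles at s=0).
K_a = lim_{s→0} s^2·G_p(s) = 24·1 / (4·10·12·17) = 1/340.
r(t) = 8t^2 gives R(s) = 16/s^3.
e_ss = 16/K_a = 16/(1/340) = 5440.

5440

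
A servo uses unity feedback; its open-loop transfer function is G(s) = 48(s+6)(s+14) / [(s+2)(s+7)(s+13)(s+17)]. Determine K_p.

No free integrators in G(s): this is a type 0 system.
K_p = lim_{s→0} G(s) = 48·6·14 / (2·7·13·17) = 288/221.

288/221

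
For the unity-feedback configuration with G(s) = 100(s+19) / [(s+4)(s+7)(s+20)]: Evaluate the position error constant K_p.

95/28

The open loop has no poles at the origin → type 0 system.
K_p = lim_{s→0} G(s) = 100·19 / (4·7·20) = 95/28.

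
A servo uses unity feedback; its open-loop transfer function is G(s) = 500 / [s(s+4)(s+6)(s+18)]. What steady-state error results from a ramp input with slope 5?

One free integrator in G(s): this is a type 1 system.
K_v = lim_{s→0} s·G(s) = 500 / (4·6·18) = 125/108.
e_ss = 5/K_v = 5/(125/108) = 4.32.

4.32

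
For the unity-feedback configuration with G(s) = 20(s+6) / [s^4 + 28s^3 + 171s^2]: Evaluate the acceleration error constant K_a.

The denominator has no term below 171s^2 — 2 poles at s=0, type 2.
K_a = lim_{s→0} s^2·G(s) = 20·6 / 171 = 40/57.

40/57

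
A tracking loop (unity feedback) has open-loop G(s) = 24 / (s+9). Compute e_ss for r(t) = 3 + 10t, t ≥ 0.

infinity

No free integrators in G(s): this is a type 0 system. By superposition:
  • 3: e_ss = 3/(1+K_p) with K_p=8/3 → 9/11.
  • 10t: a type-0 system cannot track it, e_ss → ∞.
The unbounded component dominates.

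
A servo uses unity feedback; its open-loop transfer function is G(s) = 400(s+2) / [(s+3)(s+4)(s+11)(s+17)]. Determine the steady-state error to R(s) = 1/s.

561/761

No free integrators in G(s): this is a type 0 system.
K_p = lim_{s→0} G(s) = 400·2 / (3·4·11·17) = 200/561.
e_ss = 1/(1 + K_p) = 1/(761/561) = 561/761.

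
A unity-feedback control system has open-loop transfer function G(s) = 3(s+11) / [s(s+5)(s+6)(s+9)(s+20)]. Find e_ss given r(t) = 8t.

The open loop has one pole at the origin → type 1 system.
K_v = lim_{s→0} s·G(s) = 3·11 / (5·6·9·20) = 11/1800.
e_ss = 8/K_v = 8/(11/1800) = 14400/11.

14400/11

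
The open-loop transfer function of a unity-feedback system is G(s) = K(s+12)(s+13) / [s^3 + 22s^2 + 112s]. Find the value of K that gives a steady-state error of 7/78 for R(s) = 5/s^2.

40

Lowest-order denominator term is 112s, so the open loop has 1 pole at the origin → type 1 system.
K_v = lim_{s→0} s·G(s) = K·12·13 / 112 = (39/28)·K.
e_ss = 5/K_v = 7/78 ⇒ K_v = 390/7 ⇒ K = (390/7)/(39/28) = 40.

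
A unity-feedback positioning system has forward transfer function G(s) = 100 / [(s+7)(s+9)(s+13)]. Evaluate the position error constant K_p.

No free integrators in G(s): this is a type 0 system.
K_p = lim_{s→0} G(s) = 100 / (7·9·13) = 100/819.

100/819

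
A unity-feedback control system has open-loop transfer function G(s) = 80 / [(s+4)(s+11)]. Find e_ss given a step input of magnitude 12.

The open loop has no poles at the origin → type 0 system.
K_p = lim_{s→0} G(s) = 80 / (4·11) = 20/11.
e_ss = 12/(1 + K_p) = 12/(31/11) = 132/31.

132/31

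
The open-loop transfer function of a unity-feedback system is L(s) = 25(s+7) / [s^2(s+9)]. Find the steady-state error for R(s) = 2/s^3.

L(s) has two factors of s in the denominator, so the system is type 2.
K_a = lim_{s→0} s^2·L(s) = 25·7 / (9) = 175/9.
r(t) = t^2 gives R(s) = 2/s^3.
e_ss = 2/K_a = 2/(175/9) = 18/175.

18/175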